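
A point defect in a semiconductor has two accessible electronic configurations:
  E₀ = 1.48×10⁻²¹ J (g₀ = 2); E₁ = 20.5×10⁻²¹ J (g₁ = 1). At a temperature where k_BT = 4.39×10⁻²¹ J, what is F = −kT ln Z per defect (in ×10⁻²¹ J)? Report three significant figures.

-1.59 ×10⁻²¹ J

Eᵢ/kT = 0.33713, 4.6697.
Z = Σ gᵢe^(−Eᵢ/kT) = 2·e^(−0.33713) + 1·e^(−4.6697) = 1.4276 + 0.0093751 = 1.4370.
F = −kT ln Z = −4.39 × ln(1.4370) = −4.39 × 0.36256 = -1.59 ×10⁻²¹ J.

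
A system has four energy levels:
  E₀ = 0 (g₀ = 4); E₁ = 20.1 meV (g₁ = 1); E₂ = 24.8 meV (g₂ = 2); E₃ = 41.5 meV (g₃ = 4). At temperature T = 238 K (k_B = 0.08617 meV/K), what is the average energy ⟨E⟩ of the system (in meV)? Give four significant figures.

8.051 meV

k_BT = 0.08617 × 238 K = 20.5085 meV.
Eᵢ/kT = 0, 0.980081, 1.20925, 2.02355.
Z = Σ gᵢe^(−Eᵢ/kT) = 4·e^(−0) + 1·e^(−0.980081) + 2·e^(−1.20925) + 4·e^(−2.02355) = 4.00000 + 0.375281 + 0.596842 + 0.528741 = 5.50086.
⟨E⟩ = Σ Eᵢ gᵢe^(−Eᵢ/kT) / Z = (0·4.00000 + 20.1·0.375281 + 24.8·0.596842 + 41.5·0.528741) / 5.50086 = 8.051 meV.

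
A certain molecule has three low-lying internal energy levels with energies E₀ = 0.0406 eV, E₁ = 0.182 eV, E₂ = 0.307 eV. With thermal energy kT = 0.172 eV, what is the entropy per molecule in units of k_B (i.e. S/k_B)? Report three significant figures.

Eᵢ/kT = 0.23605, 1.0581, 1.7849.
Z = Σ e^(−Eᵢ/kT) = e^(−0.23605) + e^(−1.0581) + e^(−1.7849) = 0.78974 + 0.34711 + 0.16781 = 1.3047.
⟨E⟩ = Σ EᵢPᵢ = 0.11248 eV.
S/k_B = ln Z + ⟨E⟩/kT = ln(1.3047) + 0.11248/0.172 = 0.26597 + 0.65395 = 0.920.

0.920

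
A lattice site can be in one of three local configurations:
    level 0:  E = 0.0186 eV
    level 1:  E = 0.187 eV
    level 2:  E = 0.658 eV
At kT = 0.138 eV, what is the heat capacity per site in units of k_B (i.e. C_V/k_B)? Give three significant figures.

Eᵢ/kT = 0.13478, 1.3551, 4.7681.
Z = Σ e^(−Eᵢ/kT) = e^(−0.13478) + e^(−1.3551) + e^(−4.7681) = 0.87391 + 0.25792 + 0.0084965 = 1.1403.
⟨E⟩ = 0.061454 eV, ⟨E²⟩ = 0.011401 eV².
C_V/k_B = (⟨E²⟩ − ⟨E⟩²)/(kT)² = (0.011401 − 0.0037766)/0.019044 = 0.400.

0.400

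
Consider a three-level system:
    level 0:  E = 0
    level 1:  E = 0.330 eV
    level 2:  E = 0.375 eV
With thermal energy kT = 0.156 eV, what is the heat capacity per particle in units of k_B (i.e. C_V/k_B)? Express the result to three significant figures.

Eᵢ/kT = 0, 2.1154, 2.4038.
Z = Σ e^(−Eᵢ/kT) = e^(−0) + e^(−2.1154) + e^(−2.4038) = 1.0000 + 0.12059 + 0.090374 = 1.2110.
⟨E⟩ = 0.060846 eV, ⟨E²⟩ = 0.021339 eV².
C_V/k_B = (⟨E²⟩ − ⟨E⟩²)/(kT)² = (0.021339 − 0.0037022)/0.024336 = 0.725.

0.725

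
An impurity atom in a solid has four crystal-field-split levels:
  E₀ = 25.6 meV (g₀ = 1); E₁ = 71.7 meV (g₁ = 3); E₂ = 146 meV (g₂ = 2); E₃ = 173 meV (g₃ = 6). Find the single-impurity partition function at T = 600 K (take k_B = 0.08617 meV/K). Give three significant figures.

Z = 1.69

k_BT = 0.08617 × 600 K = 51.702 meV.
Eᵢ/kT = 0.49515, 1.3868, 2.8239, 3.3461.
Z = Σ gᵢe^(−Eᵢ/kT) = 1·e^(−0.49515) + 3·e^(−1.3868) + 2·e^(−2.8239) + 6·e^(−3.3461) = 0.60948 + 0.74962 + 0.11875 + 0.21133 = 1.6892.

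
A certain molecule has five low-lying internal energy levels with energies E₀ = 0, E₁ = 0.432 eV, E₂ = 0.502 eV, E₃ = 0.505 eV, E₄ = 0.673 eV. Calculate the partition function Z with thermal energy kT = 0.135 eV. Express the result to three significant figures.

Eᵢ/kT = 0, 3.2000, 3.7185, 3.7407, 4.9852.
Z = Σ e^(−Eᵢ/kT) = e^(−0) + e^(−3.2000) + e^(−3.7185) + e^(−3.7407) + e^(−4.9852) = 1.0000 + 0.040762 + 0.024270 + 0.023737 + 0.0068384 = 1.0956.

Z = 1.10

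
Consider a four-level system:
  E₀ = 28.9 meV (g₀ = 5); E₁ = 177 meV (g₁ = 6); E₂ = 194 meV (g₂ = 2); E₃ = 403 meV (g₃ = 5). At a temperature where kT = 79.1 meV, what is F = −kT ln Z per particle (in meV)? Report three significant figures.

-116 meV

Eᵢ/kT = 0.36536, 2.2377, 2.4526, 5.0948.
Z = Σ gᵢe^(−Eᵢ/kT) = 5·e^(−0.36536) + 6·e^(−2.2377) + 2·e^(−2.4526) + 5·e^(−5.0948) = 3.4697 + 0.64022 + 0.17214 + 0.030643 = 4.3127.
F = −kT ln Z = −79.1 × ln(4.3127) = −79.1 × 1.4616 = -116 meV.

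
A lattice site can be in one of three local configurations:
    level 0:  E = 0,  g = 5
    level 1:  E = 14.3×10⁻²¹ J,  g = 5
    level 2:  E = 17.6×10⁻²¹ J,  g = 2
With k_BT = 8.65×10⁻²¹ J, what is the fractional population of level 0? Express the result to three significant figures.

Eᵢ/kT = 0, 1.6532, 2.0347.
Z = Σ gᵢe^(−Eᵢ/kT) = 5·e^(−0) + 5·e^(−1.6532) + 2·e^(−2.0347) = 5.0000 + 0.95718 + 0.26144 = 6.2186.
P₀ = g₀ e^(−E₀/kT) / Z = 5.0000/6.2186 = 0.804.

0.804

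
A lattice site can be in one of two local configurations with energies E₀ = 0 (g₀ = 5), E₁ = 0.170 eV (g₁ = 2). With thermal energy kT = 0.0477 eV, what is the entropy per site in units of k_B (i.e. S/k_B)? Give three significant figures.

1.66

Eᵢ/kT = 0, 3.5639.
Z = Σ gᵢe^(−Eᵢ/kT) = 5·e^(−0) + 2·e^(−3.5639) = 5.0000 + 0.056656 = 5.0567.
⟨E⟩ = Σ EᵢPᵢ = 0.0019047 eV.
S/k_B = ln Z + ⟨E⟩/kT = ln(5.0567) + 0.0019047/0.0477 = 1.6207 + 0.039931 = 1.66.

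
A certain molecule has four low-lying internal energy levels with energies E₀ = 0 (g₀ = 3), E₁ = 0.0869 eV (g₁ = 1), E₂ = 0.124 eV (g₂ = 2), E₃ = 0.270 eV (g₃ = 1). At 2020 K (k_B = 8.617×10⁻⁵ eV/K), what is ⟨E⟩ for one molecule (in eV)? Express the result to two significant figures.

0.048 eV

k_BT = 8.617×10⁻⁵ × 2020 K = 0.1741 eV.
Eᵢ/kT = 0, 0.4991, 0.7122, 1.551.
Z = Σ gᵢe^(−Eᵢ/kT) = 3·e^(−0) + 1·e^(−0.4991) + 2·e^(−0.7122) + 1·e^(−1.551) = 3.000 + 0.6071 + 0.9811 + 0.2120 = 4.800.
⟨E⟩ = Σ Eᵢ gᵢe^(−Eᵢ/kT) / Z = (0·3.000 + 0.0869·0.6071 + 0.124·0.9811 + 0.270·0.2120) / 4.800 = 0.048 eV.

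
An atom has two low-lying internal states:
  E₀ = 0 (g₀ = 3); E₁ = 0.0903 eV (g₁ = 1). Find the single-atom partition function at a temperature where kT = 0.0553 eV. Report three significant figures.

Z = 3.20

Eᵢ/kT = 0, 1.6329.
Z = Σ gᵢe^(−Eᵢ/kT) = 3·e^(−0) + 1·e^(−1.6329) = 3.0000 + 0.19536 = 3.1954.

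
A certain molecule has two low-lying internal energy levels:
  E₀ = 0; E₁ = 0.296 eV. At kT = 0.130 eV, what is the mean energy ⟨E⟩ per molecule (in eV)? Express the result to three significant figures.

Eᵢ/kT = 0, 2.2769.
Z = Σ e^(−Eᵢ/kT) = e^(−0) + e^(−2.2769) = 1.0000 + 0.10260 = 1.1026.
⟨E⟩ = Σ Eᵢ e^(−Eᵢ/kT) / Z = (0·1.0000 + 0.296·0.10260) / 1.1026 = 0.0275 eV.

0.0275 eV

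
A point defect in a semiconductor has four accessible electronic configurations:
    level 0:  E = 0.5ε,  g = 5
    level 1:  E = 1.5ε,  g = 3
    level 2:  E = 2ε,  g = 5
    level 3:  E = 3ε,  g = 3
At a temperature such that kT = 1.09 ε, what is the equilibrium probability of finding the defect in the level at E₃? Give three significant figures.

Eᵢ/kT = 0.45872, 1.3761, 1.8349, 2.7523.
Z = Σ gᵢe^(−Eᵢ/kT) = 5·e^(−0.45872) + 3·e^(−1.3761) + 5·e^(−1.8349) + 3·e^(−2.7523) = 3.1605 + 0.75768 + 0.79815 + 0.19134 = 4.9077.
P₃ = g₃ e^(−E₃/kT) / Z = 0.19134/4.9077 = 0.0390.

0.0390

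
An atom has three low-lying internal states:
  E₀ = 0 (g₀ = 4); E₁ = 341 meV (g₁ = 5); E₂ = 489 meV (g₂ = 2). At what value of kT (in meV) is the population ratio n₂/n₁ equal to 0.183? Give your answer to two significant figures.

190 meV

n₂/n₁ = (g₂/g₁) exp[−(E₂−E₁)/kT] = 0.183.
⇒ (E₂−E₁)/kT = ln((2/5)/0.183) = ln(2.186) = 0.7821.
kT = 148 meV / 0.7821 = 190 meV.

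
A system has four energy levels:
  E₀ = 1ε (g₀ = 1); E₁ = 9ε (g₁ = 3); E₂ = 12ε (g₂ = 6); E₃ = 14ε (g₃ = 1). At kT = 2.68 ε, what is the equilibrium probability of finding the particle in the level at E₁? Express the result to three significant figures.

Eᵢ/kT = 0.37313, 3.3582, 4.4776, 5.2239.
Z = Σ gᵢe^(−Eᵢ/kT) = 1·e^(−0.37313) + 3·e^(−3.3582) + 6·e^(−4.4776) + 1·e^(−5.2239) = 0.68858 + 0.10439 + 0.068164 + 0.0053863 = 0.86652.
P₁ = g₁ e^(−E₁/kT) / Z = 0.10439/0.86652 = 0.120.

0.120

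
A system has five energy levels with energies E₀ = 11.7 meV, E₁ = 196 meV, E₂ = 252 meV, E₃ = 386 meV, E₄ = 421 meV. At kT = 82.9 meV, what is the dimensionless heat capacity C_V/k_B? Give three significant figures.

Eᵢ/kT = 0.14113, 2.3643, 3.0398, 4.6562, 5.0784.
Z = Σ e^(−Eᵢ/kT) = e^(−0.14113) + e^(−2.3643) + e^(−3.0398) + e^(−4.6562) + e^(−5.0784) = 0.86838 + 0.094015 + 0.047844 + 0.0095025 + 0.0062299 = 1.0260.
⟨E⟩ = 45.745 meV, ⟨E²⟩ = 9053.5 meV².
C_V/k_B = (⟨E²⟩ − ⟨E⟩²)/(kT)² = (9053.5 − 2092.6)/6872.4 = 1.01.

1.01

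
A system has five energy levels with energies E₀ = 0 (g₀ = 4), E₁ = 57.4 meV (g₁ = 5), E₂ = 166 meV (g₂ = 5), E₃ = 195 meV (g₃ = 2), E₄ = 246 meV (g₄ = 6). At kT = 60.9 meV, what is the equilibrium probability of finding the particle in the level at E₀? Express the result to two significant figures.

Eᵢ/kT = 0, 0.9425, 2.726, 3.202, 4.039.
Z = Σ gᵢe^(−Eᵢ/kT) = 4·e^(−0) + 5·e^(−0.9425) + 5·e^(−2.726) + 2·e^(−3.202) + 6·e^(−4.039) = 4.000 + 1.948 + 0.3274 + 0.08136 + 0.1057 = 6.462.
P₀ = g₀ e^(−E₀/kT) / Z = 4.000/6.462 = 0.62.

0.62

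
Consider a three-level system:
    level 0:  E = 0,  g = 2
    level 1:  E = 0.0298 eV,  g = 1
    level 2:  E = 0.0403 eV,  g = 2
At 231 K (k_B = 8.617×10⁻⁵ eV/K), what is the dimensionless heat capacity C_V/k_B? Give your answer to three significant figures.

k_BT = 8.617×10⁻⁵ × 231 K = 0.019905 eV.
Eᵢ/kT = 0, 1.4971, 2.0246.
Z = Σ gᵢe^(−Eᵢ/kT) = 2·e^(−0) + 1·e^(−1.4971) + 2·e^(−2.0246) = 2.0000 + 0.22378 + 0.26409 = 2.4879.
⟨E⟩ = 0.0069583 eV, ⟨E²⟩ = 0.00025227 eV².
C_V/k_B = (⟨E²⟩ − ⟨E⟩²)/(kT)² = (0.00025227 − 0.000048418)/0.00039621 = 0.515.

0.515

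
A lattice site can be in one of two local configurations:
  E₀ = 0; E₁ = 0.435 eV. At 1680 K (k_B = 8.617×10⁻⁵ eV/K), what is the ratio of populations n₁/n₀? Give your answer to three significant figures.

0.0495

k_BT = 8.617×10⁻⁵ × 1680 K = 0.14477 eV.
n₁/n₀ = exp[−(E₁−E₀)/kT] = exp(−(0.435 eV)/(0.14477 eV)) = exp(-3.0048) = 0.0495.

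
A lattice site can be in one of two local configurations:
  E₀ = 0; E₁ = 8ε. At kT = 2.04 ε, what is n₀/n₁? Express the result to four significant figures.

n₀/n₁ = exp[−(E₀−E₁)/kT] = exp(−(-8ε)/(2.04ε)) = exp(3.92157) = 50.48.

50.48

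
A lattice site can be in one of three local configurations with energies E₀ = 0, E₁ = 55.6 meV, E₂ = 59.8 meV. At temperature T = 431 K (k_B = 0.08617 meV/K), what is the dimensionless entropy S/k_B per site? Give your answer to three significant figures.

k_BT = 0.08617 × 431 K = 37.139 meV.
Eᵢ/kT = 0, 1.4971, 1.6102.
Z = Σ e^(−Eᵢ/kT) = e^(−0) + e^(−1.4971) + e^(−1.6102) = 1.0000 + 0.22378 + 0.19985 = 1.4236.
⟨E⟩ = Σ EᵢPᵢ = 17.135 meV.
S/k_B = ln Z + ⟨E⟩/kT = ln(1.4236) + 17.135/37.139 = 0.35319 + 0.46137 = 0.815.

0.815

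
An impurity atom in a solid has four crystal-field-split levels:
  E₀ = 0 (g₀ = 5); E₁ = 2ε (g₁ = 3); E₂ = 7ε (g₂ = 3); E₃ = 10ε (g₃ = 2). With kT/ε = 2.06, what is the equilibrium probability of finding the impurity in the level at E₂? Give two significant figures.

Eᵢ/kT = 0, 0.9709, 3.398, 4.854.
Z = Σ gᵢe^(−Eᵢ/kT) = 5·e^(−0) + 3·e^(−0.9709) + 3·e^(−3.398) + 2·e^(−4.854) = 5.000 + 1.136 + 0.1003 + 0.01559 = 6.252.
P₂ = g₂ e^(−E₂/kT) / Z = 0.1003/6.252 = 0.016.

0.016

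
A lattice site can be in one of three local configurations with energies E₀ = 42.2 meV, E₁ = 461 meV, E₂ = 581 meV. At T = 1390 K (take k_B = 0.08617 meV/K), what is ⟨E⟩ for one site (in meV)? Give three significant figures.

k_BT = 0.08617 × 1390 K = 119.78 meV.
Eᵢ/kT = 0.35231, 3.8487, 4.8506.
Z = Σ e^(−Eᵢ/kT) = e^(−0.35231) + e^(−3.8487) + e^(−4.8506) = 0.70306 + 0.021307 + 0.0078237 = 0.73219.
⟨E⟩ = Σ Eᵢ e^(−Eᵢ/kT) / Z = (42.2·0.70306 + 461·0.021307 + 581·0.0078237) / 0.73219 = 60.1 meV.

60.1 meV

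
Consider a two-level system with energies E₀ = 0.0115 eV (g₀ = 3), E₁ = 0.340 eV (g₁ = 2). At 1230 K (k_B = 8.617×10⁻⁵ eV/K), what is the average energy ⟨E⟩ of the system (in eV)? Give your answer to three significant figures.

k_BT = 8.617×10⁻⁵ × 1230 K = 0.10599 eV.
Eᵢ/kT = 0.10850, 3.2078.
Z = Σ gᵢe^(−Eᵢ/kT) = 3·e^(−0.10850) + 2·e^(−3.2078) = 2.6915 + 0.080891 = 2.7724.
⟨E⟩ = Σ Eᵢ gᵢe^(−Eᵢ/kT) / Z = (0.0115·2.6915 + 0.340·0.080891) / 2.7724 = 0.0211 eV.

0.0211 eV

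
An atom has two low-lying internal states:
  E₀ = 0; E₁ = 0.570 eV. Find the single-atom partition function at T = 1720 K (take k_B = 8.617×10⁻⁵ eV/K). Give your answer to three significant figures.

Z = 1.02

k_BT = 8.617×10⁻⁵ × 1720 K = 0.14821 eV.
Eᵢ/kT = 0, 3.8459.
Z = Σ e^(−Eᵢ/kT) = e^(−0) + e^(−3.8459) = 1.0000 + 0.021367 = 1.0214.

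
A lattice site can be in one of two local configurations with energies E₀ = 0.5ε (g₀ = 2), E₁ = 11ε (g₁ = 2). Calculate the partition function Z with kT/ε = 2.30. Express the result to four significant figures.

Z = 1.626

Eᵢ/kT = 0.217391, 4.78261.
Z = Σ gᵢe^(−Eᵢ/kT) = 2·e^(−0.217391) + 2·e^(−4.78261) = 1.60923 + 0.0167482 = 1.62598.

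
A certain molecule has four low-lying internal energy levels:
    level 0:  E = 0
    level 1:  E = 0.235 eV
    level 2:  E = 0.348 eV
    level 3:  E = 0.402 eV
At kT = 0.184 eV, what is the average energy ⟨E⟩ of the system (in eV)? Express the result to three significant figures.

Eᵢ/kT = 0, 1.2772, 1.8913, 2.1848.
Z = Σ e^(−Eᵢ/kT) = e^(−0) + e^(−1.2772) + e^(−1.8913) + e^(−2.1848) = 1.0000 + 0.27882 + 0.15088 + 0.11250 = 1.5422.
⟨E⟩ = Σ Eᵢ e^(−Eᵢ/kT) / Z = (0·1.0000 + 0.235·0.27882 + 0.348·0.15088 + 0.402·0.11250) / 1.5422 = 0.106 eV.

0.106 eV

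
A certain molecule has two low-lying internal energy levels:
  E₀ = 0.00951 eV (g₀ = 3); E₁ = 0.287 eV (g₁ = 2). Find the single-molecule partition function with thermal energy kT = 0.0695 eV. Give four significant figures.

Z = 2.649

Eᵢ/kT = 0.136835, 4.12950.
Z = Σ gᵢe^(−Eᵢ/kT) = 3·e^(−0.136835) + 2·e^(−4.12950) = 2.61634 + 0.0321818 = 2.64852.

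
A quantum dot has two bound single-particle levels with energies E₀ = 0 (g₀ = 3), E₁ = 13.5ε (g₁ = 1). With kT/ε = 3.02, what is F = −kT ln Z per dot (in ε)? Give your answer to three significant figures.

Eᵢ/kT = 0, 4.4702.
Z = Σ gᵢe^(−Eᵢ/kT) = 3·e^(−0) + 1·e^(−4.4702) = 3.0000 + 0.011445 = 3.0114.
F = −kT ln Z = −3.02 × ln(3.0114) = −3.02 × 1.1024 = -3.33 ε.

-3.33 ε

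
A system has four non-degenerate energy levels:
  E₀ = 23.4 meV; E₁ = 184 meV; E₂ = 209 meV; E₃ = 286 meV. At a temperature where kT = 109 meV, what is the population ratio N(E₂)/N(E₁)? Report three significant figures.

n₂/n₁ = exp[−(E₂−E₁)/kT] = exp(−(25 meV)/(109 meV)) = exp(-0.22936) = 0.795.

0.795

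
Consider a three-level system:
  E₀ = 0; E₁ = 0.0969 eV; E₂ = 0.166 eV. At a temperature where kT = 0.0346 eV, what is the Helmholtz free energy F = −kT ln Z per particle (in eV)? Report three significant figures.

Eᵢ/kT = 0, 2.8006, 4.7977.
Z = Σ e^(−Eᵢ/kT) = e^(−0) + e^(−2.8006) + e^(−4.7977) = 1.0000 + 0.060774 + 0.0082487 = 1.0690.
F = −kT ln Z = −0.0346 × ln(1.0690) = −0.0346 × 0.066724 = -0.00231 eV.

-0.00231 eV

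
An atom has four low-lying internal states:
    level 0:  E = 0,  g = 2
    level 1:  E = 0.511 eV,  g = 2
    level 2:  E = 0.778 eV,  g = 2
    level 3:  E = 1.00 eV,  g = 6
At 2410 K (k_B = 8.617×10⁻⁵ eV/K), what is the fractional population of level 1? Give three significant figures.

0.0753

k_BT = 8.617×10⁻⁵ × 2410 K = 0.20767 eV.
Eᵢ/kT = 0, 2.4606, 3.7463, 4.8153.
Z = Σ gᵢe^(−Eᵢ/kT) = 2·e^(−0) + 2·e^(−2.4606) + 2·e^(−3.7463) + 6·e^(−4.8153) = 2.0000 + 0.17077 + 0.047210 + 0.048629 = 2.2666.
P₁ = g₁ e^(−E₁/kT) / Z = 0.17077/2.2666 = 0.0753.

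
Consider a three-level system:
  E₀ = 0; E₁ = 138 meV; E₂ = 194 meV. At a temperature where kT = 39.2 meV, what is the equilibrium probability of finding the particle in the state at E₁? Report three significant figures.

Eᵢ/kT = 0, 3.5204, 4.9490.
Z = Σ e^(−Eᵢ/kT) = e^(−0) + e^(−3.5204) + e^(−4.9490) = 1.0000 + 0.029588 + 0.0070905 = 1.0367.
P₁ = e^(−E₁/kT) / Z = 0.029588/1.0367 = 0.0285.

0.0285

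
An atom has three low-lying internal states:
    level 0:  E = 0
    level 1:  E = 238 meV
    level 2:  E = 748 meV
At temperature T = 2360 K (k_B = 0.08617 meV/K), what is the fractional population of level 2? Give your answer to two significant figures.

k_BT = 0.08617 × 2360 K = 203.4 meV.
Eᵢ/kT = 0, 1.170, 3.677.
Z = Σ e^(−Eᵢ/kT) = e^(−0) + e^(−1.170) + e^(−3.677) = 1.000 + 0.3104 + 0.02530 = 1.336.
P₂ = e^(−E₂/kT) / Z = 0.02530/1.336 = 0.019.

0.019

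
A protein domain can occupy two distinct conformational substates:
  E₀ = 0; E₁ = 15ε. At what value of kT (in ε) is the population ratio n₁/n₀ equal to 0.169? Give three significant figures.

n₁/n₀ = exp[−(E₁−E₀)/kT] = 0.169.
⇒ (E₁−E₀)/kT = ln(1/0.169) = ln(5.9172) = 1.7779.
kT = 15ε / 1.7779 = 8.44 ε.

8.44 ε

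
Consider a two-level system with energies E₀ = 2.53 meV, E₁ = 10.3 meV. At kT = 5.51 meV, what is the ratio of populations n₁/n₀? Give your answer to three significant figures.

0.244

n₁/n₀ = exp[−(E₁−E₀)/kT] = exp(−(7.77 meV)/(5.51 meV)) = exp(-1.4102) = 0.244.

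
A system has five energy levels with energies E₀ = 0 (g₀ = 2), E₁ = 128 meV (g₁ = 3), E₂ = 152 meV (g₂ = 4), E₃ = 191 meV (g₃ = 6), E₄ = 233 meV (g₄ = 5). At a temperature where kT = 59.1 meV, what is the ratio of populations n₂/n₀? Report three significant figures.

0.153

n₂/n₀ = (g₂/g₀) exp[−(E₂−E₀)/kT] = (4/2) × exp(−(152 meV)/(59.1 meV)) = (4/2) × exp(-2.5719) = 0.153.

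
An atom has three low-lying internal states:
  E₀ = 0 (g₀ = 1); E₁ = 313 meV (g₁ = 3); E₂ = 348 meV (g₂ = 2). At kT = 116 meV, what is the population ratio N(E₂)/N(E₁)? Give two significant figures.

n₂/n₁ = (g₂/g₁) exp[−(E₂−E₁)/kT] = (2/3) × exp(−(35 meV)/(116 meV)) = (2/3) × exp(-0.3017) = 0.49.

0.49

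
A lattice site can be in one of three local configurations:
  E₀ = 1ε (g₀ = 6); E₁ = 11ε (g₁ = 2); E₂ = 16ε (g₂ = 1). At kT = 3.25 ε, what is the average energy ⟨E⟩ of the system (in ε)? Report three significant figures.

1.18 ε

Eᵢ/kT = 0.30769, 3.3846, 4.9231.
Z = Σ gᵢe^(−Eᵢ/kT) = 6·e^(−0.30769) + 2·e^(−3.3846) + 1·e^(−4.9231) = 4.4109 + 0.067782 + 0.0072765 = 4.4860.
⟨E⟩ = Σ Eᵢ gᵢe^(−Eᵢ/kT) / Z = (1·4.4109 + 11·0.067782 + 16·0.0072765) / 4.4860 = 1.18 ε.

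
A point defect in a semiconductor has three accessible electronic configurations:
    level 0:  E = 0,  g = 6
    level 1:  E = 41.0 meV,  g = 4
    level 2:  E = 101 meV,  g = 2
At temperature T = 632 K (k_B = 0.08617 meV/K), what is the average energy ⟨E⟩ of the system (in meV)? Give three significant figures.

13.3 meV

k_BT = 0.08617 × 632 K = 54.459 meV.
Eᵢ/kT = 0, 0.75286, 1.8546.
Z = Σ gᵢe^(−Eᵢ/kT) = 6·e^(−0) + 4·e^(−0.75286) + 2·e^(−1.8546) = 6.0000 + 1.8841 + 0.31303 = 8.1971.
⟨E⟩ = Σ Eᵢ gᵢe^(−Eᵢ/kT) / Z = (0·6.0000 + 41.0·1.8841 + 101·0.31303) / 8.1971 = 13.3 meV.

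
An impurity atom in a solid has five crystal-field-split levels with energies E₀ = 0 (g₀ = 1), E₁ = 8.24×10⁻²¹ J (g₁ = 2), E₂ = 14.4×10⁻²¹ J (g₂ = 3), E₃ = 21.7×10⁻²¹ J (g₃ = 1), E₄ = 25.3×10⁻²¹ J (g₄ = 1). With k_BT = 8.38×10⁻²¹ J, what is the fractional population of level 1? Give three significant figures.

Eᵢ/kT = 0, 0.98329, 1.7184, 2.5895, 3.0191.
Z = Σ gᵢe^(−Eᵢ/kT) = 1·e^(−0) + 2·e^(−0.98329) + 3·e^(−1.7184) + 1·e^(−2.5895) + 1·e^(−3.0191) = 1.0000 + 0.74816 + 0.53806 + 0.075058 + 0.048845 = 2.4101.
P₁ = g₁ e^(−E₁/kT) / Z = 0.74816/2.4101 = 0.310.

0.310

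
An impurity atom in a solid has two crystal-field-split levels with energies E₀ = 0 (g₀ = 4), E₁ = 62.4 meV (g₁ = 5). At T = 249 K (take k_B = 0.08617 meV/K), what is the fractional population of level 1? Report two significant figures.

k_BT = 0.08617 × 249 K = 21.46 meV.
Eᵢ/kT = 0, 2.908.
Z = Σ gᵢe^(−Eᵢ/kT) = 4·e^(−0) + 5·e^(−2.908) = 4.000 + 0.2729 = 4.273.
P₁ = g₁ e^(−E₁/kT) / Z = 0.2729/4.273 = 0.064.

0.064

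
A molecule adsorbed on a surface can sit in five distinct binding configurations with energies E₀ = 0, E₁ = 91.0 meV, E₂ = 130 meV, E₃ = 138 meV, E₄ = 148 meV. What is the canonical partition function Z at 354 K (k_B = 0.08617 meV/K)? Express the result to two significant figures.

Z = 1.1

k_BT = 0.08617 × 354 K = 30.50 meV.
Eᵢ/kT = 0, 2.984, 4.262, 4.525, 4.852.
Z = Σ e^(−Eᵢ/kT) = e^(−0) + e^(−2.984) + e^(−4.262) + e^(−4.525) + e^(−4.852) = 1.000 + 0.05059 + 0.01409 + 0.01083 + 0.007813 = 1.083.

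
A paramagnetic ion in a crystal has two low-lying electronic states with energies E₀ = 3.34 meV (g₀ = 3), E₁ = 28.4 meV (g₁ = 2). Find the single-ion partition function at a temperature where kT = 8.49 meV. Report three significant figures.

Z = 2.09

Eᵢ/kT = 0.39340, 3.3451.
Z = Σ gᵢe^(−Eᵢ/kT) = 3·e^(−0.39340) + 2·e^(−3.3451) = 2.0243 + 0.070513 = 2.0948.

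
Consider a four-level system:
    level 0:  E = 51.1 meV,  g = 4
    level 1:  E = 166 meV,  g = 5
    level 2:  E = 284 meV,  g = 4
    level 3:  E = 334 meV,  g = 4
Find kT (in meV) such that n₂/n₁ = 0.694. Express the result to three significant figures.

n₂/n₁ = (g₂/g₁) exp[−(E₂−E₁)/kT] = 0.694.
⇒ (E₂−E₁)/kT = ln((4/5)/0.694) = ln(1.1527) = 0.14211.
kT = 118 meV / 0.14211 = 830 meV.

830 meV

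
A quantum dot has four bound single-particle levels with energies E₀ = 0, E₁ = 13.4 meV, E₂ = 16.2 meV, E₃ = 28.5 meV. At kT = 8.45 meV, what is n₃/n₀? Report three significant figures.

n₃/n₀ = exp[−(E₃−E₀)/kT] = exp(−(28.5 meV)/(8.45 meV)) = exp(-3.3728) = 0.0343.

0.0343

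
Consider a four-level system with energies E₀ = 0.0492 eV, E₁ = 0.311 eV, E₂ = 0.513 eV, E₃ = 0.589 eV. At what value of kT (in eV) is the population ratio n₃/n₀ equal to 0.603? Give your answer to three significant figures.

n₃/n₀ = exp[−(E₃−E₀)/kT] = 0.603.
⇒ (E₃−E₀)/kT = ln(1/0.603) = ln(1.6584) = 0.50585.
kT = 0.5398 eV / 0.50585 = 1.07 eV.

1.07 eV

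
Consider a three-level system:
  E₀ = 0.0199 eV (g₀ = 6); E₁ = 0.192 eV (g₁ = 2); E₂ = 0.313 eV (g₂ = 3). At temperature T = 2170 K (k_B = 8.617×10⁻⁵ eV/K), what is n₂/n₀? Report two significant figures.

0.10

k_BT = 8.617×10⁻⁵ × 2170 K = 0.1870 eV.
n₂/n₀ = (g₂/g₀) exp[−(E₂−E₀)/kT] = (3/6) × exp(−(0.2931 eV)/(0.1870 eV)) = (3/6) × exp(-1.567) = 0.10.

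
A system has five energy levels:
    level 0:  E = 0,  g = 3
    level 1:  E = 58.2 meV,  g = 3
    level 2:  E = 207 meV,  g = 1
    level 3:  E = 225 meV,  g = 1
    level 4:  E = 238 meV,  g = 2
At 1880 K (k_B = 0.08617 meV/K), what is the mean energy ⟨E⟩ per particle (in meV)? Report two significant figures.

k_BT = 0.08617 × 1880 K = 162.0 meV.
Eᵢ/kT = 0, 0.3593, 1.278, 1.389, 1.469.
Z = Σ gᵢe^(−Eᵢ/kT) = 3·e^(−0) + 3·e^(−0.3593) + 1·e^(−1.278) + 1·e^(−1.389) + 2·e^(−1.469) = 3.000 + 2.094 + 0.2786 + 0.2493 + 0.4603 = 6.082.
⟨E⟩ = Σ Eᵢ gᵢe^(−Eᵢ/kT) / Z = (0·3.000 + 58.2·2.094 + 207·0.2786 + 225·0.2493 + 238·0.4603) / 6.082 = 57 meV.

57 meV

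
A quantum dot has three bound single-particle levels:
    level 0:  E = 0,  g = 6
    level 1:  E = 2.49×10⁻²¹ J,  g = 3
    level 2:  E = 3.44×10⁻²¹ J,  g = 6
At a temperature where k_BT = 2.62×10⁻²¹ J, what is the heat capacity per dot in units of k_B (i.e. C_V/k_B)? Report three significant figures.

0.302

Eᵢ/kT = 0, 0.95038, 1.3130.
Z = Σ gᵢe^(−Eᵢ/kT) = 6·e^(−0) + 3·e^(−0.95038) + 6·e^(−1.3130) = 6.0000 + 1.1598 + 1.6141 = 8.7739.
⟨E⟩ = 0.96199, ⟨E²⟩ = 2.9966.
C_V/k_B = (⟨E²⟩ − ⟨E⟩²)/(kT)² = (2.9966 − 0.92542)/6.8644 = 0.302.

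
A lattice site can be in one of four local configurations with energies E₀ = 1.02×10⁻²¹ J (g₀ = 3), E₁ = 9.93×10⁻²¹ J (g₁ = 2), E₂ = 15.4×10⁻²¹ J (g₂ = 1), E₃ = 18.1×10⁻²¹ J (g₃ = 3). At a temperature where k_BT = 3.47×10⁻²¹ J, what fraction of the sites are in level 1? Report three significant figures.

Eᵢ/kT = 0.29395, 2.8617, 4.4380, 5.2161.
Z = Σ gᵢe^(−Eᵢ/kT) = 3·e^(−0.29395) + 2·e^(−2.8617) + 1·e^(−4.4380) + 3·e^(−5.2161) = 2.2359 + 0.11434 + 0.011820 + 0.016285 = 2.3783.
P₁ = g₁ e^(−E₁/kT) / Z = 0.11434/2.3783 = 0.0481.

0.0481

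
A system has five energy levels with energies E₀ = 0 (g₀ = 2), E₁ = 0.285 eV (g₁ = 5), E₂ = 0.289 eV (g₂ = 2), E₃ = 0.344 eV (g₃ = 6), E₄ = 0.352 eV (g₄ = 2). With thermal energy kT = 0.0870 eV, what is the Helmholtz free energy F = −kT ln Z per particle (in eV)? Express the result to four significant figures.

-0.07657 eV

Eᵢ/kT = 0, 3.27586, 3.32184, 3.95402, 4.04598.
Z = Σ gᵢe^(−Eᵢ/kT) = 2·e^(−0) + 5·e^(−3.27586) + 2·e^(−3.32184) + 6·e^(−3.95402) + 2·e^(−4.04598) = 2.00000 + 0.188922 + 0.0721727 + 0.115065 + 0.0349851 = 2.41114.
F = −kT ln Z = −0.0870 × ln(2.41114) = −0.0870 × 0.880100 = -0.07657 eV.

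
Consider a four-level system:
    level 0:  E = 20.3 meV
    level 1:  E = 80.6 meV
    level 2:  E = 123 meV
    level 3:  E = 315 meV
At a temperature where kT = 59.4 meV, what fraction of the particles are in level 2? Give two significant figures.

0.11

Eᵢ/kT = 0.3418, 1.357, 2.071, 5.303.
Z = Σ e^(−Eᵢ/kT) = e^(−0.3418) + e^(−1.357) + e^(−2.071) + e^(−5.303) = 0.7105 + 0.2574 + 0.1261 + 0.004977 = 1.099.
P₂ = e^(−E₂/kT) / Z = 0.1261/1.099 = 0.11.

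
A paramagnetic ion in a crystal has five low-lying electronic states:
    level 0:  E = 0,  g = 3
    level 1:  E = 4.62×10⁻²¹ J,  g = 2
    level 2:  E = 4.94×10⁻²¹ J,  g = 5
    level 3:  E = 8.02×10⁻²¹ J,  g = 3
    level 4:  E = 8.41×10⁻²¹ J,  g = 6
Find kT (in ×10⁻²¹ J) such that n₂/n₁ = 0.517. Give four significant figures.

n₂/n₁ = (g₂/g₁) exp[−(E₂−E₁)/kT] = 0.517.
⇒ (E₂−E₁)/kT = ln((5/2)/0.517) = ln(4.83559) = 1.57600.
kT = 0.32 ×10⁻²¹ J / 1.57600 = 0.2030 ×10⁻²¹ J.

0.2030 ×10⁻²¹ J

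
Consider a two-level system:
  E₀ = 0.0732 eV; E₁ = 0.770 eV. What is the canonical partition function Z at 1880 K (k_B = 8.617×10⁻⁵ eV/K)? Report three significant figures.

Z = 0.645

k_BT = 8.617×10⁻⁵ × 1880 K = 0.16200 eV.
Eᵢ/kT = 0.45185, 4.7531.
Z = Σ e^(−Eᵢ/kT) = e^(−0.45185) + e^(−4.7531) = 0.63645 + 0.0086249 = 0.64507.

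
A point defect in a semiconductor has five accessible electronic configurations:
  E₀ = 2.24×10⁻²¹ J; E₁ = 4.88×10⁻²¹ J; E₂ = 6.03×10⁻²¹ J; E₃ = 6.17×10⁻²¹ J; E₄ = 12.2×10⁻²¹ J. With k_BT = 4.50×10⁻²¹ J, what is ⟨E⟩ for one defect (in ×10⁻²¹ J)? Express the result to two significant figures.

4.6 ×10⁻²¹ J

Eᵢ/kT = 0.4978, 1.084, 1.340, 1.371, 2.711.
Z = Σ e^(−Eᵢ/kT) = e^(−0.4978) + e^(−1.084) + e^(−1.340) + e^(−1.371) + e^(−2.711) = 0.6079 + 0.3382 + 0.2618 + 0.2539 + 0.06647 = 1.528.
⟨E⟩ = Σ Eᵢ e^(−Eᵢ/kT) / Z = (2.24·0.6079 + 4.88·0.3382 + 6.03·0.2618 + 6.17·0.2539 + 12.2·0.06647) / 1.528 = 4.6 ×10⁻²¹ J.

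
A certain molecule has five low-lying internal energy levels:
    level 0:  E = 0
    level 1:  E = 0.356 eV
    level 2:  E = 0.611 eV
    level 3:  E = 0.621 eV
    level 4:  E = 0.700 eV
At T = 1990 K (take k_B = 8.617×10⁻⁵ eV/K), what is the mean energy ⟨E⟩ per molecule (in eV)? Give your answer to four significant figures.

k_BT = 8.617×10⁻⁵ × 1990 K = 0.171478 eV.
Eᵢ/kT = 0, 2.07607, 3.56314, 3.62146, 4.08216.
Z = Σ e^(−Eᵢ/kT) = e^(−0) + e^(−2.07607) + e^(−3.56314) + e^(−3.62146) + e^(−4.08216) = 1.00000 + 0.125422 + 0.0283497 + 0.0267436 + 0.0168710 = 1.19739.
⟨E⟩ = Σ Eᵢ e^(−Eᵢ/kT) / Z = (0·1.00000 + 0.356·0.125422 + 0.611·0.0283497 + 0.621·0.0267436 + 0.700·0.0168710) / 1.19739 = 0.07549 eV.

0.07549 eV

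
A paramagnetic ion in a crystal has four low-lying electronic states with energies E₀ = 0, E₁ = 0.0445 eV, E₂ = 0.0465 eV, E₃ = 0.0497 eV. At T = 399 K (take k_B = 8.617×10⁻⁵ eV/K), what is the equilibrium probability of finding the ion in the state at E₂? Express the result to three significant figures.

k_BT = 8.617×10⁻⁵ × 399 K = 0.034382 eV.
Eᵢ/kT = 0, 1.2943, 1.3525, 1.4455.
Z = Σ e^(−Eᵢ/kT) = e^(−0) + e^(−1.2943) + e^(−1.3525) + e^(−1.4455) = 1.0000 + 0.27409 + 0.25859 + 0.23563 = 1.7683.
P₂ = e^(−E₂/kT) / Z = 0.25859/1.7683 = 0.146.

0.146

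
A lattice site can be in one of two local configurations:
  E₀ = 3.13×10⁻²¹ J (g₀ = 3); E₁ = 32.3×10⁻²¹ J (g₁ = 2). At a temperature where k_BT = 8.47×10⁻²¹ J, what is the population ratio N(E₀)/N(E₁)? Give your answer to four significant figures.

n₀/n₁ = (g₀/g₁) exp[−(E₀−E₁)/kT] = (3/2) × exp(−(-29.17 ×10⁻²¹ J)/(8.47 ×10⁻²¹ J)) = (3/2) × exp(3.44392) = 46.96.

46.96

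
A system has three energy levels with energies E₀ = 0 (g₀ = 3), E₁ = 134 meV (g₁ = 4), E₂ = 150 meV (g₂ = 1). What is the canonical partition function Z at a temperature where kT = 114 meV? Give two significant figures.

Eᵢ/kT = 0, 1.175, 1.316.
Z = Σ gᵢe^(−Eᵢ/kT) = 3·e^(−0) + 4·e^(−1.175) + 1·e^(−1.316) = 3.000 + 1.235 + 0.2682 = 4.503.

Z = 4.5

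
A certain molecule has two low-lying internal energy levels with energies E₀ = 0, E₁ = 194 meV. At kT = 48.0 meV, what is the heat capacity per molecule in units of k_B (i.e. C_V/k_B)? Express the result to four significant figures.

Eᵢ/kT = 0, 4.04167.
Z = Σ e^(−Eᵢ/kT) = e^(−0) + e^(−4.04167) = 1.00000 + 0.0175681 = 1.01757.
⟨E⟩ = 3.34936 meV, ⟨E²⟩ = 649.776 meV².
C_V/k_B = (⟨E²⟩ − ⟨E⟩²)/(kT)² = (649.776 − 11.2182)/2304.00 = 0.2772.

0.2772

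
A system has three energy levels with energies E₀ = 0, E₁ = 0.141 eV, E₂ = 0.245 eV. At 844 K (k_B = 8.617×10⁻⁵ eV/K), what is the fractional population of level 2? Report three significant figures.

0.0292

k_BT = 8.617×10⁻⁵ × 844 K = 0.072727 eV.
Eᵢ/kT = 0, 1.9388, 3.3688.
Z = Σ e^(−Eᵢ/kT) = e^(−0) + e^(−1.9388) + e^(−3.3688) = 1.0000 + 0.14388 + 0.034431 = 1.1783.
P₂ = e^(−E₂/kT) / Z = 0.034431/1.1783 = 0.0292.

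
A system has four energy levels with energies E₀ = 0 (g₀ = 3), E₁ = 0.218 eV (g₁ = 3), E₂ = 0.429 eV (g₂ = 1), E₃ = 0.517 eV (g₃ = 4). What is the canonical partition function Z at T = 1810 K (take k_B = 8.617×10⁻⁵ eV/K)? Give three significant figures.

Z = 3.95

k_BT = 8.617×10⁻⁵ × 1810 K = 0.15597 eV.
Eᵢ/kT = 0, 1.3977, 2.7505, 3.3147.
Z = Σ gᵢe^(−Eᵢ/kT) = 3·e^(−0) + 3·e^(−1.3977) + 1·e^(−2.7505) + 4·e^(−3.3147) = 3.0000 + 0.74149 + 0.063896 + 0.14538 = 3.9508.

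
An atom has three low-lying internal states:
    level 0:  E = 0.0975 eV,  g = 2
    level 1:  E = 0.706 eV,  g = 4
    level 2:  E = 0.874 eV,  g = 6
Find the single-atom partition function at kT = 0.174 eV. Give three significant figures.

Eᵢ/kT = 0.56034, 4.0575, 5.0230.
Z = Σ gᵢe^(−Eᵢ/kT) = 2·e^(−0.56034) + 4·e^(−4.0575) + 6·e^(−5.0230) = 1.1420 + 0.069169 + 0.039508 = 1.2507.

Z = 1.25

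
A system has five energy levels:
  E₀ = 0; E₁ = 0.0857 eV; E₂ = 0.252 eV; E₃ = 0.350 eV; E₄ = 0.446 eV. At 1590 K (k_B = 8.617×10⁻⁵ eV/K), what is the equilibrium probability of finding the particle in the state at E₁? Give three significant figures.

k_BT = 8.617×10⁻⁵ × 1590 K = 0.13701 eV.
Eᵢ/kT = 0, 0.62550, 1.8393, 2.5546, 3.2552.
Z = Σ e^(−Eᵢ/kT) = e^(−0) + e^(−0.62550) + e^(−1.8393) + e^(−2.5546) + e^(−3.2552) = 1.0000 + 0.53499 + 0.15893 + 0.077723 + 0.038573 = 1.8102.
P₁ = e^(−E₁/kT) / Z = 0.53499/1.8102 = 0.296.

0.296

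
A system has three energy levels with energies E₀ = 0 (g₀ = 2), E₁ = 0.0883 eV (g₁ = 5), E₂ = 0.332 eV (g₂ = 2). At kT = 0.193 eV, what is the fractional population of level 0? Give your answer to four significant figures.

0.3622

Eᵢ/kT = 0, 0.457513, 1.72021.
Z = Σ gᵢe^(−Eᵢ/kT) = 2·e^(−0) + 5·e^(−0.457513) + 2·e^(−1.72021) = 2.00000 + 3.16428 + 0.358057 = 5.52234.
P₀ = g₀ e^(−E₀/kT) / Z = 2.00000/5.52234 = 0.3622.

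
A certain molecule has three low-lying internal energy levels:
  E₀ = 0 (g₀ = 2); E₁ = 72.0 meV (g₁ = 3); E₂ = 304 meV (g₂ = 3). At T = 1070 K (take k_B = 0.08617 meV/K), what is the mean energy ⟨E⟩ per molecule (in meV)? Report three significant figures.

k_BT = 0.08617 × 1070 K = 92.202 meV.
Eᵢ/kT = 0, 0.78089, 3.2971.
Z = Σ gᵢe^(−Eᵢ/kT) = 2·e^(−0) + 3·e^(−0.78089) + 3·e^(−3.2971) = 2.0000 + 1.3740 + 0.11097 = 3.4850.
⟨E⟩ = Σ Eᵢ gᵢe^(−Eᵢ/kT) / Z = (0·2.0000 + 72.0·1.3740 + 304·0.11097) / 3.4850 = 38.1 meV.

38.1 meV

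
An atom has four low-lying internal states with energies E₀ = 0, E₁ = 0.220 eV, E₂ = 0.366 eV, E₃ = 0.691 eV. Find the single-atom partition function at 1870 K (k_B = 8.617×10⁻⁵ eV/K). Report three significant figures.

Z = 1.37

k_BT = 8.617×10⁻⁵ × 1870 K = 0.16114 eV.
Eᵢ/kT = 0, 1.3653, 2.2713, 4.2882.
Z = Σ e^(−Eᵢ/kT) = e^(−0) + e^(−1.3653) + e^(−2.2713) + e^(−4.2882) = 1.0000 + 0.25530 + 0.10318 + 0.013730 = 1.3722.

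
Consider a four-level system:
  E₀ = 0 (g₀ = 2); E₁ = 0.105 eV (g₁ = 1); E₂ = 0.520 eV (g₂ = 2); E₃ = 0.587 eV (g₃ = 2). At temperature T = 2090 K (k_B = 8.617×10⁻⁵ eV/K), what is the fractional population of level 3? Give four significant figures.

0.02797

k_BT = 8.617×10⁻⁵ × 2090 K = 0.180095 eV.
Eᵢ/kT = 0, 0.583026, 2.88737, 3.25939.
Z = Σ gᵢe^(−Eᵢ/kT) = 2·e^(−0) + 1·e^(−0.583026) + 2·e^(−2.88737) + 2·e^(−3.25939) = 2.00000 + 0.558207 + 0.111445 + 0.0768236 = 2.74648.
P₃ = g₃ e^(−E₃/kT) / Z = 0.0768236/2.74648 = 0.02797.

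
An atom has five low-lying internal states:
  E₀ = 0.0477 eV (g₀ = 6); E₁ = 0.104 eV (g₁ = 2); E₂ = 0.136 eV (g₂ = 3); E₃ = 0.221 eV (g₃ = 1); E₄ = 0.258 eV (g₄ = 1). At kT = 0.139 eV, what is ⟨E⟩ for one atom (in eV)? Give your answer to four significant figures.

Eᵢ/kT = 0.343165, 0.748201, 0.978417, 1.58993, 1.85612.
Z = Σ gᵢe^(−Eᵢ/kT) = 6·e^(−0.343165) + 2·e^(−0.748201) + 3·e^(−0.978417) + 1·e^(−1.58993) + 1·e^(−1.85612) = 4.25713 + 0.946434 + 1.12772 + 0.203940 + 0.156278 = 6.69150.
⟨E⟩ = Σ Eᵢ gᵢe^(−Eᵢ/kT) / Z = (0.0477·4.25713 + 0.104·0.946434 + 0.136·1.12772 + 0.221·0.203940 + 0.258·0.156278) / 6.69150 = 0.08074 eV.

0.08074 eV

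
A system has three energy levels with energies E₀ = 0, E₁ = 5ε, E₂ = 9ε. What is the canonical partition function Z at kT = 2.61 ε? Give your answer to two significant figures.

Eᵢ/kT = 0, 1.916, 3.448.
Z = Σ e^(−Eᵢ/kT) = e^(−0) + e^(−1.916) + e^(−3.448) = 1.000 + 0.1472 + 0.03181 = 1.179.

Z = 1.2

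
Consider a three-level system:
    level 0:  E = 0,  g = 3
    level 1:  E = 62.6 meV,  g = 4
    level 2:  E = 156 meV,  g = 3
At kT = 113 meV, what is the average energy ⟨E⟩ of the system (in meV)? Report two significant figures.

43 meV

Eᵢ/kT = 0, 0.5540, 1.381.
Z = Σ gᵢe^(−Eᵢ/kT) = 3·e^(−0) + 4·e^(−0.5540) + 3·e^(−1.381) = 3.000 + 2.299 + 0.7540 = 6.053.
⟨E⟩ = Σ Eᵢ gᵢe^(−Eᵢ/kT) / Z = (0·3.000 + 62.6·2.299 + 156·0.7540) / 6.053 = 43 meV.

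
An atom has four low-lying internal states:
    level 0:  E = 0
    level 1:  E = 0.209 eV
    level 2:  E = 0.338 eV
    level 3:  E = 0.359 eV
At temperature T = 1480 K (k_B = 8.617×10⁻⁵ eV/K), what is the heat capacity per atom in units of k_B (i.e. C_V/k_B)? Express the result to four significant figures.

k_BT = 8.617×10⁻⁵ × 1480 K = 0.127532 eV.
Eᵢ/kT = 0, 1.63880, 2.65032, 2.81498.
Z = Σ e^(−Eᵢ/kT) = e^(−0) + e^(−1.63880) + e^(−2.65032) + e^(−2.81498) = 1.00000 + 0.194213 + 0.0706286 + 0.0599059 = 1.32475.
⟨E⟩ = 0.0648947 eV, ⟨E²⟩ = 0.0183227 eV².
C_V/k_B = (⟨E²⟩ − ⟨E⟩²)/(kT)² = (0.0183227 − 0.00421132)/0.0162644 = 0.8676.

0.8676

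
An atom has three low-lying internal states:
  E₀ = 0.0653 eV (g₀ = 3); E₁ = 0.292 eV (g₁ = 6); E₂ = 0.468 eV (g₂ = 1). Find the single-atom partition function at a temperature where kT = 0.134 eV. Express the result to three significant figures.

Z = 2.55

Eᵢ/kT = 0.48731, 2.1791, 3.4925.
Z = Σ gᵢe^(−Eᵢ/kT) = 3·e^(−0.48731) + 6·e^(−2.1791) + 1·e^(−3.4925) = 1.8428 + 0.67886 + 0.030425 = 2.5521.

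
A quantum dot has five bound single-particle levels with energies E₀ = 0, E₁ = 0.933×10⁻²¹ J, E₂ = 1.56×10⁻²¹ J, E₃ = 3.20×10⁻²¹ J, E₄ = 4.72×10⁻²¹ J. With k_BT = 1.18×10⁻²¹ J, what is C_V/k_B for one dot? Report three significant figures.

Eᵢ/kT = 0, 0.79068, 1.3220, 2.7119, 4.0000.
Z = Σ e^(−Eᵢ/kT) = e^(−0) + e^(−0.79068) + e^(−1.3220) + e^(−2.7119) + e^(−4.0000) = 1.0000 + 0.45354 + 0.26660 + 0.066411 + 0.018316 = 1.8049.
⟨E⟩ = 0.63051, ⟨E²⟩ = 1.1811.
C_V/k_B = (⟨E²⟩ − ⟨E⟩²)/(kT)² = (1.1811 − 0.39754)/1.3924 = 0.563.

0.563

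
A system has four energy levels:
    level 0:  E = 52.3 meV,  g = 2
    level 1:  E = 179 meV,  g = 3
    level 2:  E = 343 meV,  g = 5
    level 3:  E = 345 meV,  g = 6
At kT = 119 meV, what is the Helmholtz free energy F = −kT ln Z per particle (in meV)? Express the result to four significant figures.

-112.1 meV

Eᵢ/kT = 0.439496, 1.50420, 2.88235, 2.89916.
Z = Σ gᵢe^(−Eᵢ/kT) = 2·e^(−0.439496) + 3·e^(−1.50420) + 5·e^(−2.88235) + 6·e^(−2.89916) = 1.28872 + 0.666585 + 0.280015 + 0.330417 = 2.56574.
F = −kT ln Z = −119 × ln(2.56574) = −119 × 0.942247 = -112.1 meV.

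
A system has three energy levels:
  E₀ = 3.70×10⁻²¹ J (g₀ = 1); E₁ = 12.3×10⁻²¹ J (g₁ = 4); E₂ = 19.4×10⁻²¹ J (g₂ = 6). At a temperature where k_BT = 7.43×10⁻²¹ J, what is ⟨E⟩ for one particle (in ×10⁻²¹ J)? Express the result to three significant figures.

Eᵢ/kT = 0.49798, 1.6555, 2.6110.
Z = Σ gᵢe^(−Eᵢ/kT) = 1·e^(−0.49798) + 4·e^(−1.6555) + 6·e^(−2.6110) = 0.60776 + 0.76399 + 0.44077 = 1.8125.
⟨E⟩ = Σ Eᵢ gᵢe^(−Eᵢ/kT) / Z = (3.70·0.60776 + 12.3·0.76399 + 19.4·0.44077) / 1.8125 = 11.1 ×10⁻²¹ J.

11.1 ×10⁻²¹ J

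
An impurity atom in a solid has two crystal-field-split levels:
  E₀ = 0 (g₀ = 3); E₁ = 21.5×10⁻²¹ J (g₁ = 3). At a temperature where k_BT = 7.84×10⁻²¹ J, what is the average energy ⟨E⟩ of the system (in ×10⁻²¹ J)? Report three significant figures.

Eᵢ/kT = 0, 2.7423.
Z = Σ gᵢe^(−Eᵢ/kT) = 3·e^(−0) + 3·e^(−2.7423) = 3.0000 + 0.19327 = 3.1933.
⟨E⟩ = Σ Eᵢ gᵢe^(−Eᵢ/kT) / Z = (0·3.0000 + 21.5·0.19327) / 3.1933 = 1.30 ×10⁻²¹ J.

1.30 ×10⁻²¹ J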